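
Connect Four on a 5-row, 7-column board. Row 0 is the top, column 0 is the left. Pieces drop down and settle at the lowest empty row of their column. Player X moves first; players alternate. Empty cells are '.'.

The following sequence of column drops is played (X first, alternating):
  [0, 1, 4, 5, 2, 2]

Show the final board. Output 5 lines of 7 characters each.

Answer: .......
.......
.......
..O....
XOX.XO.

Derivation:
Move 1: X drops in col 0, lands at row 4
Move 2: O drops in col 1, lands at row 4
Move 3: X drops in col 4, lands at row 4
Move 4: O drops in col 5, lands at row 4
Move 5: X drops in col 2, lands at row 4
Move 6: O drops in col 2, lands at row 3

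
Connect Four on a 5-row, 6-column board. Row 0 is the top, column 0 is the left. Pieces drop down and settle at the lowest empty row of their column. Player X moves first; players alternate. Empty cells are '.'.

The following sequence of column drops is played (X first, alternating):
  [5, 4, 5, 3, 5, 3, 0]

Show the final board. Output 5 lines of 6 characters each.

Move 1: X drops in col 5, lands at row 4
Move 2: O drops in col 4, lands at row 4
Move 3: X drops in col 5, lands at row 3
Move 4: O drops in col 3, lands at row 4
Move 5: X drops in col 5, lands at row 2
Move 6: O drops in col 3, lands at row 3
Move 7: X drops in col 0, lands at row 4

Answer: ......
......
.....X
...O.X
X..OOX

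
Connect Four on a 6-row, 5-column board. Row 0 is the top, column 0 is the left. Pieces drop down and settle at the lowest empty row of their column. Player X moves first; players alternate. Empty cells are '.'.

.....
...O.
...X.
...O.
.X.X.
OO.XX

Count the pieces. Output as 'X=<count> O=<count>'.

X=5 O=4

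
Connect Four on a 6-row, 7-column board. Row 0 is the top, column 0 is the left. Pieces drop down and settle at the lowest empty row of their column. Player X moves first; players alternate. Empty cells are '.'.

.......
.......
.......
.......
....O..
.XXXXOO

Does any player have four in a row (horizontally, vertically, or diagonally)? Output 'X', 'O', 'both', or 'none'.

X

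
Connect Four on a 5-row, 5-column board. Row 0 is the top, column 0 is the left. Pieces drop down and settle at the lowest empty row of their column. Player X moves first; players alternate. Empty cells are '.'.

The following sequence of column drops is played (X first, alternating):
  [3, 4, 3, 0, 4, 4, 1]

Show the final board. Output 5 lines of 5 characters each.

Answer: .....
.....
....O
...XX
OX.XO

Derivation:
Move 1: X drops in col 3, lands at row 4
Move 2: O drops in col 4, lands at row 4
Move 3: X drops in col 3, lands at row 3
Move 4: O drops in col 0, lands at row 4
Move 5: X drops in col 4, lands at row 3
Move 6: O drops in col 4, lands at row 2
Move 7: X drops in col 1, lands at row 4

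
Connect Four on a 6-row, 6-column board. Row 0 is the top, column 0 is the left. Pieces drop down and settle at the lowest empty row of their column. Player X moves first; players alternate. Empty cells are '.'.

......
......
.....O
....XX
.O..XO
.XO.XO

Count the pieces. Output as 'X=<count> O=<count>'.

X=5 O=5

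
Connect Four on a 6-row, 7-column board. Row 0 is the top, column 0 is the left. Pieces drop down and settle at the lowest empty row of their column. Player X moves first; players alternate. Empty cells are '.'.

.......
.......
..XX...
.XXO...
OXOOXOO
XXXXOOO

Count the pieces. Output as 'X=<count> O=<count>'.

X=10 O=9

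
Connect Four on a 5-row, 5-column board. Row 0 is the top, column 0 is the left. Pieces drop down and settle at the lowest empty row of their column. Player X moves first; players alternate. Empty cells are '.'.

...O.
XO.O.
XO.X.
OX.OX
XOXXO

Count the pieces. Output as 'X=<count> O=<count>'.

X=8 O=8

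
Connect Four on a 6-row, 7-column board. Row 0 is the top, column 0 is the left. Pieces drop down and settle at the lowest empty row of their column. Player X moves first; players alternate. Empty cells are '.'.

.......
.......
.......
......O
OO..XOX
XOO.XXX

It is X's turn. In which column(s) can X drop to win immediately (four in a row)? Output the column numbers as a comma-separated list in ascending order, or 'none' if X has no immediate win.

col 0: drop X → no win
col 1: drop X → no win
col 2: drop X → no win
col 3: drop X → WIN!
col 4: drop X → no win
col 5: drop X → no win
col 6: drop X → no win

Answer: 3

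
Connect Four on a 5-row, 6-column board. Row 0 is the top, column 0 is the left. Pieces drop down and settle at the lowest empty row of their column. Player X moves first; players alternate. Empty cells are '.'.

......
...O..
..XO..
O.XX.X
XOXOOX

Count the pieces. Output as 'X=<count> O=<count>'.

X=7 O=6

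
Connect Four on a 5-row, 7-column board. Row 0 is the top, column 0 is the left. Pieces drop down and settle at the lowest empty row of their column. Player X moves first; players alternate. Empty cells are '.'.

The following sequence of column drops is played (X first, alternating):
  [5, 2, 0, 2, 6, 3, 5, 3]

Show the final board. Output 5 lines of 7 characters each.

Answer: .......
.......
.......
..OO.X.
X.OO.XX

Derivation:
Move 1: X drops in col 5, lands at row 4
Move 2: O drops in col 2, lands at row 4
Move 3: X drops in col 0, lands at row 4
Move 4: O drops in col 2, lands at row 3
Move 5: X drops in col 6, lands at row 4
Move 6: O drops in col 3, lands at row 4
Move 7: X drops in col 5, lands at row 3
Move 8: O drops in col 3, lands at row 3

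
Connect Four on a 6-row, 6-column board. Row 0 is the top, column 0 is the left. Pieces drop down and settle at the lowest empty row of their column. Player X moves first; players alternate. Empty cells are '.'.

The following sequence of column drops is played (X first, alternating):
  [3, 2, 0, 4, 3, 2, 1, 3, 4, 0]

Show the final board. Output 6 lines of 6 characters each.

Move 1: X drops in col 3, lands at row 5
Move 2: O drops in col 2, lands at row 5
Move 3: X drops in col 0, lands at row 5
Move 4: O drops in col 4, lands at row 5
Move 5: X drops in col 3, lands at row 4
Move 6: O drops in col 2, lands at row 4
Move 7: X drops in col 1, lands at row 5
Move 8: O drops in col 3, lands at row 3
Move 9: X drops in col 4, lands at row 4
Move 10: O drops in col 0, lands at row 4

Answer: ......
......
......
...O..
O.OXX.
XXOXO.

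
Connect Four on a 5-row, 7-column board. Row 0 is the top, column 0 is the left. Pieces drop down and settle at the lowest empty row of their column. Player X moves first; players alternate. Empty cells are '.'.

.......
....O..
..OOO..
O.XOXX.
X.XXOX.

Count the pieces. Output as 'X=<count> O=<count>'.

X=7 O=7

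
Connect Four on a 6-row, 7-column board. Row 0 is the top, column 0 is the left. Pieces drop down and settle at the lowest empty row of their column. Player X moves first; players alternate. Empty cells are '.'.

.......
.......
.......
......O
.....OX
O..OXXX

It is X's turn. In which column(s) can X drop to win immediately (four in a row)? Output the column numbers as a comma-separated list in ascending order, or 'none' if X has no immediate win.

Answer: none

Derivation:
col 0: drop X → no win
col 1: drop X → no win
col 2: drop X → no win
col 3: drop X → no win
col 4: drop X → no win
col 5: drop X → no win
col 6: drop X → no win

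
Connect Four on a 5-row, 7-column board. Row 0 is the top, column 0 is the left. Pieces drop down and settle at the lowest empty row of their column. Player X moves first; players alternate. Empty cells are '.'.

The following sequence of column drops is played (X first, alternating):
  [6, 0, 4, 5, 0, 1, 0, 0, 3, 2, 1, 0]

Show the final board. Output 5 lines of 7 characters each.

Move 1: X drops in col 6, lands at row 4
Move 2: O drops in col 0, lands at row 4
Move 3: X drops in col 4, lands at row 4
Move 4: O drops in col 5, lands at row 4
Move 5: X drops in col 0, lands at row 3
Move 6: O drops in col 1, lands at row 4
Move 7: X drops in col 0, lands at row 2
Move 8: O drops in col 0, lands at row 1
Move 9: X drops in col 3, lands at row 4
Move 10: O drops in col 2, lands at row 4
Move 11: X drops in col 1, lands at row 3
Move 12: O drops in col 0, lands at row 0

Answer: O......
O......
X......
XX.....
OOOXXOX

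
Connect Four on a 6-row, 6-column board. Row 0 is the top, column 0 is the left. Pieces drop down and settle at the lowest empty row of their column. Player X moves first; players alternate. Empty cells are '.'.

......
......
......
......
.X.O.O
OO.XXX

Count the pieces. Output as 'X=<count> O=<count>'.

X=4 O=4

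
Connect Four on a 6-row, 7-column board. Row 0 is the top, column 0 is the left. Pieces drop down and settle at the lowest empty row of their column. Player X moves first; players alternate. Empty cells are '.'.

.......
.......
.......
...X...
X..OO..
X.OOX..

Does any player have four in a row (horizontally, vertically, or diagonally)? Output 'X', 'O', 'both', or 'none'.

none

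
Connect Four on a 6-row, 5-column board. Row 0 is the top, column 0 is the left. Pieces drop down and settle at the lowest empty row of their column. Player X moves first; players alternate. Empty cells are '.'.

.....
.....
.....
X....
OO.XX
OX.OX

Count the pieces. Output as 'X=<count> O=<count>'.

X=5 O=4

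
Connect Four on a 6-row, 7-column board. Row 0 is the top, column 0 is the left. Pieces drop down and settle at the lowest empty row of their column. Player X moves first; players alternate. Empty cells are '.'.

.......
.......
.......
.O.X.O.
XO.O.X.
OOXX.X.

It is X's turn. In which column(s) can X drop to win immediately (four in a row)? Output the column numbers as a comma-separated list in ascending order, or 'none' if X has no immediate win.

Answer: 4

Derivation:
col 0: drop X → no win
col 1: drop X → no win
col 2: drop X → no win
col 3: drop X → no win
col 4: drop X → WIN!
col 5: drop X → no win
col 6: drop X → no win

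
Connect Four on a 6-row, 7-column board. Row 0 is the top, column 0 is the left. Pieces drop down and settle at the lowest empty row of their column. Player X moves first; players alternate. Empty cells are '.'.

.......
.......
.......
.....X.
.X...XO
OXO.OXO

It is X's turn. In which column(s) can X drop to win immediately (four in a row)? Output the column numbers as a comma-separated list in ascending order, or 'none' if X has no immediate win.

Answer: 5

Derivation:
col 0: drop X → no win
col 1: drop X → no win
col 2: drop X → no win
col 3: drop X → no win
col 4: drop X → no win
col 5: drop X → WIN!
col 6: drop X → no win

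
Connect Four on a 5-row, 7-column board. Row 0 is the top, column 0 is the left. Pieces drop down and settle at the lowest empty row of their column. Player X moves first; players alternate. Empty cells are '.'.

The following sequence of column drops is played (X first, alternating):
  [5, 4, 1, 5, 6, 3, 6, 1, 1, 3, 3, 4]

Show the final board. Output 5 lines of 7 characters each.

Move 1: X drops in col 5, lands at row 4
Move 2: O drops in col 4, lands at row 4
Move 3: X drops in col 1, lands at row 4
Move 4: O drops in col 5, lands at row 3
Move 5: X drops in col 6, lands at row 4
Move 6: O drops in col 3, lands at row 4
Move 7: X drops in col 6, lands at row 3
Move 8: O drops in col 1, lands at row 3
Move 9: X drops in col 1, lands at row 2
Move 10: O drops in col 3, lands at row 3
Move 11: X drops in col 3, lands at row 2
Move 12: O drops in col 4, lands at row 3

Answer: .......
.......
.X.X...
.O.OOOX
.X.OOXX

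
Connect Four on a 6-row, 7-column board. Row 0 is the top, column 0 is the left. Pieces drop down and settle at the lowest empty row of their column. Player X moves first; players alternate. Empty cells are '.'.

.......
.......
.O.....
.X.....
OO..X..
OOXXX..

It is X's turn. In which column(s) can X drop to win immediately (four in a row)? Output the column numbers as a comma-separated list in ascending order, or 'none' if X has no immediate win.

Answer: 5

Derivation:
col 0: drop X → no win
col 1: drop X → no win
col 2: drop X → no win
col 3: drop X → no win
col 4: drop X → no win
col 5: drop X → WIN!
col 6: drop X → no win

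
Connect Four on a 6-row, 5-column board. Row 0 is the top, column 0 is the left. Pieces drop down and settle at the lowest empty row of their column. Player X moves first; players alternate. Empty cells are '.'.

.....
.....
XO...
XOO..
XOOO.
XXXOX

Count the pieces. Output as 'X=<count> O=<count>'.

X=7 O=7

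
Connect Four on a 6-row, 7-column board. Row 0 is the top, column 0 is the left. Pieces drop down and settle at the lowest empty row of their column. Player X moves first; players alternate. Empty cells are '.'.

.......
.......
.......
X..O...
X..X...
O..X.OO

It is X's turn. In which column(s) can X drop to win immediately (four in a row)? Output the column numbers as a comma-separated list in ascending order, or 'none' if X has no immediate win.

col 0: drop X → no win
col 1: drop X → no win
col 2: drop X → no win
col 3: drop X → no win
col 4: drop X → no win
col 5: drop X → no win
col 6: drop X → no win

Answer: none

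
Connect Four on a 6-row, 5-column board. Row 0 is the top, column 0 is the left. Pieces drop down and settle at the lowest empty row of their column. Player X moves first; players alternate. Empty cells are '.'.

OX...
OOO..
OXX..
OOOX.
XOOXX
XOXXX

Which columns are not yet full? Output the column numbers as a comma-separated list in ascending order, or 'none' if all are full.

Answer: 2,3,4

Derivation:
col 0: top cell = 'O' → FULL
col 1: top cell = 'X' → FULL
col 2: top cell = '.' → open
col 3: top cell = '.' → open
col 4: top cell = '.' → open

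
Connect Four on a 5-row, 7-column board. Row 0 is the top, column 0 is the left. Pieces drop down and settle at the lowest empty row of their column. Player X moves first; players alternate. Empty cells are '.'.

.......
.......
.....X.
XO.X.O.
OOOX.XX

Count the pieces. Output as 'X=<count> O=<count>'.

X=6 O=5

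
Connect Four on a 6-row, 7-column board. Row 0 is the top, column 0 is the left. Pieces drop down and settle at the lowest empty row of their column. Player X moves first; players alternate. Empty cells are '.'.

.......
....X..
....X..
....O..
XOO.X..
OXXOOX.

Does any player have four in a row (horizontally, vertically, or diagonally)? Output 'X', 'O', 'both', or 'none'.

none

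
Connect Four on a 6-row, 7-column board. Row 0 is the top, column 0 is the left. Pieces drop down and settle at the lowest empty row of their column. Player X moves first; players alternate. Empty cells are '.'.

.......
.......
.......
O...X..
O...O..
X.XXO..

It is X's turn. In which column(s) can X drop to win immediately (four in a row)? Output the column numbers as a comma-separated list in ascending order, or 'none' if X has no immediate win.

Answer: 1

Derivation:
col 0: drop X → no win
col 1: drop X → WIN!
col 2: drop X → no win
col 3: drop X → no win
col 4: drop X → no win
col 5: drop X → no win
col 6: drop X → no win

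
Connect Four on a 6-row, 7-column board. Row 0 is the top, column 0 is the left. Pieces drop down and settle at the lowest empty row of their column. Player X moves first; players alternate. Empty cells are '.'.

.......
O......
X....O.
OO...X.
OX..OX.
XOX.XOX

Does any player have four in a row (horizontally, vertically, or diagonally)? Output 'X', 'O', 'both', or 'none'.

none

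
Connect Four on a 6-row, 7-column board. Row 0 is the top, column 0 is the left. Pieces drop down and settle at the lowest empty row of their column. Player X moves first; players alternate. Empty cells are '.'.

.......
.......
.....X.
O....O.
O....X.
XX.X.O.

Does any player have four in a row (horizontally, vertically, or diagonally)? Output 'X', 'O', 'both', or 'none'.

none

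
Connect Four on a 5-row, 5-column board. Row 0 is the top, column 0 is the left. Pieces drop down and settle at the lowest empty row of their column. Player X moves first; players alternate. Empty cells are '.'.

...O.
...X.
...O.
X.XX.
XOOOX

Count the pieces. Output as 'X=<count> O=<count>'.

X=6 O=5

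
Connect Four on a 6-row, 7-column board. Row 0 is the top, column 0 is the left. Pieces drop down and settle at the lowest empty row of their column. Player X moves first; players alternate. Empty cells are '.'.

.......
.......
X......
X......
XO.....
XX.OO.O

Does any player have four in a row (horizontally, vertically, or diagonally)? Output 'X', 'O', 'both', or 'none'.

X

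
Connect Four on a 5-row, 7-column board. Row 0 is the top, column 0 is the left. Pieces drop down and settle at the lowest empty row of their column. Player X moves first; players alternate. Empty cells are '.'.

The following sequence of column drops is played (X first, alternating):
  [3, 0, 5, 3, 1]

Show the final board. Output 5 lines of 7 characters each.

Answer: .......
.......
.......
...O...
OX.X.X.

Derivation:
Move 1: X drops in col 3, lands at row 4
Move 2: O drops in col 0, lands at row 4
Move 3: X drops in col 5, lands at row 4
Move 4: O drops in col 3, lands at row 3
Move 5: X drops in col 1, lands at row 4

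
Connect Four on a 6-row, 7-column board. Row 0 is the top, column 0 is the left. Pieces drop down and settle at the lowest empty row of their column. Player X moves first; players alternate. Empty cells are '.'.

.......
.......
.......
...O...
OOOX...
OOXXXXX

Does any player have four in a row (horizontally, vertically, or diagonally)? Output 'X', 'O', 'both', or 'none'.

X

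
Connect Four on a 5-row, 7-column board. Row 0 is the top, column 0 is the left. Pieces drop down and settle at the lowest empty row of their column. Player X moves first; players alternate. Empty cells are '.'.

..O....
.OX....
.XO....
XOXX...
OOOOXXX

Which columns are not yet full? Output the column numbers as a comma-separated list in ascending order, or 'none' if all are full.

col 0: top cell = '.' → open
col 1: top cell = '.' → open
col 2: top cell = 'O' → FULL
col 3: top cell = '.' → open
col 4: top cell = '.' → open
col 5: top cell = '.' → open
col 6: top cell = '.' → open

Answer: 0,1,3,4,5,6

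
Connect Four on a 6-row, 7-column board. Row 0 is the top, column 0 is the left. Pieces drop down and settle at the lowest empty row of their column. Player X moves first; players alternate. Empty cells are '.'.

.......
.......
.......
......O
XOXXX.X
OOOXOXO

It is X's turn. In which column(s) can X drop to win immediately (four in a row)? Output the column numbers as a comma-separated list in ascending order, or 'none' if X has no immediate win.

col 0: drop X → no win
col 1: drop X → no win
col 2: drop X → no win
col 3: drop X → no win
col 4: drop X → no win
col 5: drop X → WIN!
col 6: drop X → no win

Answer: 5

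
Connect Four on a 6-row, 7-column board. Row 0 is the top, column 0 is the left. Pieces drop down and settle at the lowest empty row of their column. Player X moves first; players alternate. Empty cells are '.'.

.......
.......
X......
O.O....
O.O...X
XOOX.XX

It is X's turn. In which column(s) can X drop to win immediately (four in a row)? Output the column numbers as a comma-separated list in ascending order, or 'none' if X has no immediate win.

Answer: 4

Derivation:
col 0: drop X → no win
col 1: drop X → no win
col 2: drop X → no win
col 3: drop X → no win
col 4: drop X → WIN!
col 5: drop X → no win
col 6: drop X → no win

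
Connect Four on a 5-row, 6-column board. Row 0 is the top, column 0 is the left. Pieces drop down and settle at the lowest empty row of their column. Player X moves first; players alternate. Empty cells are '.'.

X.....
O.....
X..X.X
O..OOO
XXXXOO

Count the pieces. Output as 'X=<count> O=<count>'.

X=8 O=7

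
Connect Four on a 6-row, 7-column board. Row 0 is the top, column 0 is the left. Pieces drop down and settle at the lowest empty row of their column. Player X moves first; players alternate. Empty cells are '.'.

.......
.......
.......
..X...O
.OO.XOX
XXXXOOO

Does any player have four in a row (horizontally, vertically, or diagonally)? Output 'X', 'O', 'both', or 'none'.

X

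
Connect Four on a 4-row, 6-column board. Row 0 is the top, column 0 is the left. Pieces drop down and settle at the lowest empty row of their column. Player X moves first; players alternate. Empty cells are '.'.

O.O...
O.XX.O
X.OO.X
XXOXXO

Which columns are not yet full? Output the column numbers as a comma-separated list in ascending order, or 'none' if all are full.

Answer: 1,3,4,5

Derivation:
col 0: top cell = 'O' → FULL
col 1: top cell = '.' → open
col 2: top cell = 'O' → FULL
col 3: top cell = '.' → open
col 4: top cell = '.' → open
col 5: top cell = '.' → open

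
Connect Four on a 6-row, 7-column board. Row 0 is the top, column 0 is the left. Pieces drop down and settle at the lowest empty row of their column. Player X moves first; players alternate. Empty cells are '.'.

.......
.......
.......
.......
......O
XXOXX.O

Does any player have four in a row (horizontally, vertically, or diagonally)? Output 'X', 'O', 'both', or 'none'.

none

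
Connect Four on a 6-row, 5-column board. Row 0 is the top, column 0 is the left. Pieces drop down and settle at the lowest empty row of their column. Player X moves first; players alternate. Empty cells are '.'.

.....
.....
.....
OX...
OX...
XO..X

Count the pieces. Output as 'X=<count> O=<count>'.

X=4 O=3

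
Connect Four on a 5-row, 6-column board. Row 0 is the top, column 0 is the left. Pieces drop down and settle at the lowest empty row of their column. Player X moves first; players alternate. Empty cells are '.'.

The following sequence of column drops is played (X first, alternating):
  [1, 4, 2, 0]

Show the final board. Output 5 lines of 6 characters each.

Answer: ......
......
......
......
OXX.O.

Derivation:
Move 1: X drops in col 1, lands at row 4
Move 2: O drops in col 4, lands at row 4
Move 3: X drops in col 2, lands at row 4
Move 4: O drops in col 0, lands at row 4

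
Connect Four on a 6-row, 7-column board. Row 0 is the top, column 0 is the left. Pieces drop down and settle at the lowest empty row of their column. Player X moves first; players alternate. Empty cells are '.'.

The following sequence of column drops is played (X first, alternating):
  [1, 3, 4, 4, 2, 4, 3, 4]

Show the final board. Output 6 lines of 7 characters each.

Answer: .......
.......
....O..
....O..
...XO..
.XXOX..

Derivation:
Move 1: X drops in col 1, lands at row 5
Move 2: O drops in col 3, lands at row 5
Move 3: X drops in col 4, lands at row 5
Move 4: O drops in col 4, lands at row 4
Move 5: X drops in col 2, lands at row 5
Move 6: O drops in col 4, lands at row 3
Move 7: X drops in col 3, lands at row 4
Move 8: O drops in col 4, lands at row 2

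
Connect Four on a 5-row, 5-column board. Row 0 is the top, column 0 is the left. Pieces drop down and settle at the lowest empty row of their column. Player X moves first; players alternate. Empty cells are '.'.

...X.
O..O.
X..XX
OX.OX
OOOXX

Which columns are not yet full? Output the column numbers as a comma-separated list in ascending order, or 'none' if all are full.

Answer: 0,1,2,4

Derivation:
col 0: top cell = '.' → open
col 1: top cell = '.' → open
col 2: top cell = '.' → open
col 3: top cell = 'X' → FULL
col 4: top cell = '.' → open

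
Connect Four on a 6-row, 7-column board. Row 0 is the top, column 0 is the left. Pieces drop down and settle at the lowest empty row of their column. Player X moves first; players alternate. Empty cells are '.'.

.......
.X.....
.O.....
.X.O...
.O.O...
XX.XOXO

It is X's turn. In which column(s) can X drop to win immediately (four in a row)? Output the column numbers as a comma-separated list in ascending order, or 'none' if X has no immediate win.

col 0: drop X → no win
col 1: drop X → no win
col 2: drop X → WIN!
col 3: drop X → no win
col 4: drop X → no win
col 5: drop X → no win
col 6: drop X → no win

Answer: 2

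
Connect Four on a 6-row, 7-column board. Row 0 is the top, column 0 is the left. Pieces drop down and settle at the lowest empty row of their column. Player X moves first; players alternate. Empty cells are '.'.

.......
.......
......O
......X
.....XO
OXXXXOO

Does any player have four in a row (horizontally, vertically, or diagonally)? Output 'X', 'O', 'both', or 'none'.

X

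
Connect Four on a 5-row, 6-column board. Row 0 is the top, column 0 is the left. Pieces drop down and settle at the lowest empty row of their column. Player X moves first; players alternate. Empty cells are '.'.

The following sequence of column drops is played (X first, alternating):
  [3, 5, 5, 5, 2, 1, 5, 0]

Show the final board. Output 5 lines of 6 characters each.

Move 1: X drops in col 3, lands at row 4
Move 2: O drops in col 5, lands at row 4
Move 3: X drops in col 5, lands at row 3
Move 4: O drops in col 5, lands at row 2
Move 5: X drops in col 2, lands at row 4
Move 6: O drops in col 1, lands at row 4
Move 7: X drops in col 5, lands at row 1
Move 8: O drops in col 0, lands at row 4

Answer: ......
.....X
.....O
.....X
OOXX.O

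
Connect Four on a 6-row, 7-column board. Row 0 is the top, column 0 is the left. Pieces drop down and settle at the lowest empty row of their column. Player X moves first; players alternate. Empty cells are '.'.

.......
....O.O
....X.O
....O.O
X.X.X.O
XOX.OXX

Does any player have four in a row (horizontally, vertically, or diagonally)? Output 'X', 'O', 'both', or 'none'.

O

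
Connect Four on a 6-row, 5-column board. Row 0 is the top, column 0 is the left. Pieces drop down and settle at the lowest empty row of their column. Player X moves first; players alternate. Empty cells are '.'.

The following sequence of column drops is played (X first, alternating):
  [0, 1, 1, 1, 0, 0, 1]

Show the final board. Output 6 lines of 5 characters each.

Move 1: X drops in col 0, lands at row 5
Move 2: O drops in col 1, lands at row 5
Move 3: X drops in col 1, lands at row 4
Move 4: O drops in col 1, lands at row 3
Move 5: X drops in col 0, lands at row 4
Move 6: O drops in col 0, lands at row 3
Move 7: X drops in col 1, lands at row 2

Answer: .....
.....
.X...
OO...
XX...
XO...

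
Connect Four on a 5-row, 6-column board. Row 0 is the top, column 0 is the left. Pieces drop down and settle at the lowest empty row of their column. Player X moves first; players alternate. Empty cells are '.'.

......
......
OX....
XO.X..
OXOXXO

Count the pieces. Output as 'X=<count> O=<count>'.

X=6 O=5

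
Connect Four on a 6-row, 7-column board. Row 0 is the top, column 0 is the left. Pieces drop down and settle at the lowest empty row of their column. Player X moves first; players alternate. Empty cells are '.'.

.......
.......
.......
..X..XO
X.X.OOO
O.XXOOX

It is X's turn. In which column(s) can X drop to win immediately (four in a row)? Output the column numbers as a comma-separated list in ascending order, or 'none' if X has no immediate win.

col 0: drop X → no win
col 1: drop X → no win
col 2: drop X → WIN!
col 3: drop X → no win
col 4: drop X → no win
col 5: drop X → no win
col 6: drop X → no win

Answer: 2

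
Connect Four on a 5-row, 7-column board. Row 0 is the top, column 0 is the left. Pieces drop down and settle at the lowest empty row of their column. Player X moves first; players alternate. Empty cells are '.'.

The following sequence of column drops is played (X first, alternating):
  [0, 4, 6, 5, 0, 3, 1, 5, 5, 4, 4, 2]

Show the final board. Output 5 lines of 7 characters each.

Move 1: X drops in col 0, lands at row 4
Move 2: O drops in col 4, lands at row 4
Move 3: X drops in col 6, lands at row 4
Move 4: O drops in col 5, lands at row 4
Move 5: X drops in col 0, lands at row 3
Move 6: O drops in col 3, lands at row 4
Move 7: X drops in col 1, lands at row 4
Move 8: O drops in col 5, lands at row 3
Move 9: X drops in col 5, lands at row 2
Move 10: O drops in col 4, lands at row 3
Move 11: X drops in col 4, lands at row 2
Move 12: O drops in col 2, lands at row 4

Answer: .......
.......
....XX.
X...OO.
XXOOOOX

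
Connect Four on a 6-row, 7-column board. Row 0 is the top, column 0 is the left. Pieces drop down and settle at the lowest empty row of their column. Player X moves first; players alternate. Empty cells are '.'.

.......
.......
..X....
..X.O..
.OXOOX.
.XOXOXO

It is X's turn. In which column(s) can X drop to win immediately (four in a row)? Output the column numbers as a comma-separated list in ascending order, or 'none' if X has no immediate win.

Answer: 2

Derivation:
col 0: drop X → no win
col 1: drop X → no win
col 2: drop X → WIN!
col 3: drop X → no win
col 4: drop X → no win
col 5: drop X → no win
col 6: drop X → no win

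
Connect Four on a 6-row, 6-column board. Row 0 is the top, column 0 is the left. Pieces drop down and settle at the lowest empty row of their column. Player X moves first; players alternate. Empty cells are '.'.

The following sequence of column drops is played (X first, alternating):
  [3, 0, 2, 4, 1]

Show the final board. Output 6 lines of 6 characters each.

Answer: ......
......
......
......
......
OXXXO.

Derivation:
Move 1: X drops in col 3, lands at row 5
Move 2: O drops in col 0, lands at row 5
Move 3: X drops in col 2, lands at row 5
Move 4: O drops in col 4, lands at row 5
Move 5: X drops in col 1, lands at row 5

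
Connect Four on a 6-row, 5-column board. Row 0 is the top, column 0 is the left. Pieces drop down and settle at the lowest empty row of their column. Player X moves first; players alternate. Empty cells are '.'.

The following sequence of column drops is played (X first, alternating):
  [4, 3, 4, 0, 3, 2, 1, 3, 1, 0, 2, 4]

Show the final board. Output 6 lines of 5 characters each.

Answer: .....
.....
.....
...OO
OXXXX
OXOOX

Derivation:
Move 1: X drops in col 4, lands at row 5
Move 2: O drops in col 3, lands at row 5
Move 3: X drops in col 4, lands at row 4
Move 4: O drops in col 0, lands at row 5
Move 5: X drops in col 3, lands at row 4
Move 6: O drops in col 2, lands at row 5
Move 7: X drops in col 1, lands at row 5
Move 8: O drops in col 3, lands at row 3
Move 9: X drops in col 1, lands at row 4
Move 10: O drops in col 0, lands at row 4
Move 11: X drops in col 2, lands at row 4
Move 12: O drops in col 4, lands at row 3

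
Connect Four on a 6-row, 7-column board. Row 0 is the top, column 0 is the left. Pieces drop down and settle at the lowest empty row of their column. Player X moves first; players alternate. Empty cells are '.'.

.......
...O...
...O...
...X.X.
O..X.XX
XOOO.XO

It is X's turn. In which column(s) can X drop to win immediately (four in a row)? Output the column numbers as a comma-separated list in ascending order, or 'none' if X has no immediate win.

Answer: 5

Derivation:
col 0: drop X → no win
col 1: drop X → no win
col 2: drop X → no win
col 3: drop X → no win
col 4: drop X → no win
col 5: drop X → WIN!
col 6: drop X → no win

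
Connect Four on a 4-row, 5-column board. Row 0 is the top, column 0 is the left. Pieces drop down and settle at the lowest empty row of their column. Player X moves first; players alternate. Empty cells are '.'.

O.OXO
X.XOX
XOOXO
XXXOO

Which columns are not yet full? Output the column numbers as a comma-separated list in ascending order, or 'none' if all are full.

Answer: 1

Derivation:
col 0: top cell = 'O' → FULL
col 1: top cell = '.' → open
col 2: top cell = 'O' → FULL
col 3: top cell = 'X' → FULL
col 4: top cell = 'O' → FULL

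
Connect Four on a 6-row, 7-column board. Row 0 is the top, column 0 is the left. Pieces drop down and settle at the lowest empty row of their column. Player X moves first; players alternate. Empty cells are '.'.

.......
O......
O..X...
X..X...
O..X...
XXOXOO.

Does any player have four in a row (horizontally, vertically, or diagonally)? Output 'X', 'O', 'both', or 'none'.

X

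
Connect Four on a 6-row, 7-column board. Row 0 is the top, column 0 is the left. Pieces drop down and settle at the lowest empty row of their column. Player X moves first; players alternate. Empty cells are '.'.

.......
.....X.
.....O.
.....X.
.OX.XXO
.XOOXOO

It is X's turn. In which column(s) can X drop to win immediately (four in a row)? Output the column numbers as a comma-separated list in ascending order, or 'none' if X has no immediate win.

col 0: drop X → no win
col 1: drop X → no win
col 2: drop X → no win
col 3: drop X → WIN!
col 4: drop X → no win
col 5: drop X → no win
col 6: drop X → no win

Answer: 3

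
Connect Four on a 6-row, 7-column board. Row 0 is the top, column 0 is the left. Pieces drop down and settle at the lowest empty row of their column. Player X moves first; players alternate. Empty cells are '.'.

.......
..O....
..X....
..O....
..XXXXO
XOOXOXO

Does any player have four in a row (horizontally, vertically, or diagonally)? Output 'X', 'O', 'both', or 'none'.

X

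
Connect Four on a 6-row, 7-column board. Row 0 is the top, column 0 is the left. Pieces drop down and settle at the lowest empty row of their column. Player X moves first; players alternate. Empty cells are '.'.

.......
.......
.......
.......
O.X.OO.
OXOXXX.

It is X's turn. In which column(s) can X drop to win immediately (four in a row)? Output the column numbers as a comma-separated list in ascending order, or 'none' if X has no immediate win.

col 0: drop X → no win
col 1: drop X → no win
col 2: drop X → no win
col 3: drop X → no win
col 4: drop X → no win
col 5: drop X → no win
col 6: drop X → WIN!

Answer: 6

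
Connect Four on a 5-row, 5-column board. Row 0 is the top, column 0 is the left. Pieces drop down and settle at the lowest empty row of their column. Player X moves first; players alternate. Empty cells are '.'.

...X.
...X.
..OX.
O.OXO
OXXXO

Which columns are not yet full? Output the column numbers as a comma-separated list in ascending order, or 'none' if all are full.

col 0: top cell = '.' → open
col 1: top cell = '.' → open
col 2: top cell = '.' → open
col 3: top cell = 'X' → FULL
col 4: top cell = '.' → open

Answer: 0,1,2,4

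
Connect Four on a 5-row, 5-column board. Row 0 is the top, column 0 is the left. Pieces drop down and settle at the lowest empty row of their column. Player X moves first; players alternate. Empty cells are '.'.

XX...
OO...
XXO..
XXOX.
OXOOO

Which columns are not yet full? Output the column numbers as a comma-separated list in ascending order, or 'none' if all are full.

col 0: top cell = 'X' → FULL
col 1: top cell = 'X' → FULL
col 2: top cell = '.' → open
col 3: top cell = '.' → open
col 4: top cell = '.' → open

Answer: 2,3,4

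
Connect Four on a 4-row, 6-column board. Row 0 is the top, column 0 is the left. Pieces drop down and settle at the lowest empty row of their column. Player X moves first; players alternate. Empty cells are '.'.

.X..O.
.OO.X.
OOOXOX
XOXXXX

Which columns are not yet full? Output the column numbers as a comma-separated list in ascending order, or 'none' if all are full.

col 0: top cell = '.' → open
col 1: top cell = 'X' → FULL
col 2: top cell = '.' → open
col 3: top cell = '.' → open
col 4: top cell = 'O' → FULL
col 5: top cell = '.' → open

Answer: 0,2,3,5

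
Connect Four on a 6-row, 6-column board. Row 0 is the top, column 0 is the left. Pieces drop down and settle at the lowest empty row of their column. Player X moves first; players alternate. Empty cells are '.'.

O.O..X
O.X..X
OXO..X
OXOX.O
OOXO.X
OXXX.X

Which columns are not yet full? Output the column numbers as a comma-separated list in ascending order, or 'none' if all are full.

Answer: 1,3,4

Derivation:
col 0: top cell = 'O' → FULL
col 1: top cell = '.' → open
col 2: top cell = 'O' → FULL
col 3: top cell = '.' → open
col 4: top cell = '.' → open
col 5: top cell = 'X' → FULL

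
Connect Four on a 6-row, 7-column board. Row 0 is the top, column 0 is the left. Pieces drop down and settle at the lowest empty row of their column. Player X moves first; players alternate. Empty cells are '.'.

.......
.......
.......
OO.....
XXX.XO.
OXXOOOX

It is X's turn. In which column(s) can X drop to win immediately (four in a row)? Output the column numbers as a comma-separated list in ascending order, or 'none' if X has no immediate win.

col 0: drop X → no win
col 1: drop X → no win
col 2: drop X → no win
col 3: drop X → WIN!
col 4: drop X → no win
col 5: drop X → no win
col 6: drop X → no win

Answer: 3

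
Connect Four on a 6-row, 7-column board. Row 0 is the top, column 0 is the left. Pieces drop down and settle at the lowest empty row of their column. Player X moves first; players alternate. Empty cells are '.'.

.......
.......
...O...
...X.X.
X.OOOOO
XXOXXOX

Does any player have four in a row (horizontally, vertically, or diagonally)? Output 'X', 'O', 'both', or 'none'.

O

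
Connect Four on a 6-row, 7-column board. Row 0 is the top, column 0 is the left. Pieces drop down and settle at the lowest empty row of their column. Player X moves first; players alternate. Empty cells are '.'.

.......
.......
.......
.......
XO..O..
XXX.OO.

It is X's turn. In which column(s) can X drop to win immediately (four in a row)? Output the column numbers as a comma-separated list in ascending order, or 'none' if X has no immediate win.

Answer: 3

Derivation:
col 0: drop X → no win
col 1: drop X → no win
col 2: drop X → no win
col 3: drop X → WIN!
col 4: drop X → no win
col 5: drop X → no win
col 6: drop X → no win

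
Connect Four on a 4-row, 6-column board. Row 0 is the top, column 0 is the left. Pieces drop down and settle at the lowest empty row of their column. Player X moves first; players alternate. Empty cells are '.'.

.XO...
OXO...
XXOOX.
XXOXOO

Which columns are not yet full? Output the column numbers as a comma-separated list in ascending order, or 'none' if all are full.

col 0: top cell = '.' → open
col 1: top cell = 'X' → FULL
col 2: top cell = 'O' → FULL
col 3: top cell = '.' → open
col 4: top cell = '.' → open
col 5: top cell = '.' → open

Answer: 0,3,4,5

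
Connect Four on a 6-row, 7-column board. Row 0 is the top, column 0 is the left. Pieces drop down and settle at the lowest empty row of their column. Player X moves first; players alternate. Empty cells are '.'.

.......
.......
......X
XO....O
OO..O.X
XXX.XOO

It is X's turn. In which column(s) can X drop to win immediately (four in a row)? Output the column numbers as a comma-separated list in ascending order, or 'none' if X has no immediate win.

col 0: drop X → no win
col 1: drop X → no win
col 2: drop X → no win
col 3: drop X → WIN!
col 4: drop X → no win
col 5: drop X → no win
col 6: drop X → no win

Answer: 3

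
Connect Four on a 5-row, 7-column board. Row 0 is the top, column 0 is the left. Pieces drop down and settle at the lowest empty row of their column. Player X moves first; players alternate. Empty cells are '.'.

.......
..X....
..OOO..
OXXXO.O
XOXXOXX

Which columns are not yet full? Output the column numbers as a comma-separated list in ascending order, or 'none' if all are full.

col 0: top cell = '.' → open
col 1: top cell = '.' → open
col 2: top cell = '.' → open
col 3: top cell = '.' → open
col 4: top cell = '.' → open
col 5: top cell = '.' → open
col 6: top cell = '.' → open

Answer: 0,1,2,3,4,5,6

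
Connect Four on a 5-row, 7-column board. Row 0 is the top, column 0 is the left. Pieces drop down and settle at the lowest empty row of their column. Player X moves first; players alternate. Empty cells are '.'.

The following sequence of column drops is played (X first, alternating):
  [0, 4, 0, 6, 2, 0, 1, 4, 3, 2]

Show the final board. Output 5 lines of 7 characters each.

Move 1: X drops in col 0, lands at row 4
Move 2: O drops in col 4, lands at row 4
Move 3: X drops in col 0, lands at row 3
Move 4: O drops in col 6, lands at row 4
Move 5: X drops in col 2, lands at row 4
Move 6: O drops in col 0, lands at row 2
Move 7: X drops in col 1, lands at row 4
Move 8: O drops in col 4, lands at row 3
Move 9: X drops in col 3, lands at row 4
Move 10: O drops in col 2, lands at row 3

Answer: .......
.......
O......
X.O.O..
XXXXO.O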